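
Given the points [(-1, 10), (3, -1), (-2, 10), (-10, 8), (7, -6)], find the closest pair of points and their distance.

Computing all pairwise distances among 5 points:

d((-1, 10), (3, -1)) = 11.7047
d((-1, 10), (-2, 10)) = 1.0 <-- minimum
d((-1, 10), (-10, 8)) = 9.2195
d((-1, 10), (7, -6)) = 17.8885
d((3, -1), (-2, 10)) = 12.083
d((3, -1), (-10, 8)) = 15.8114
d((3, -1), (7, -6)) = 6.4031
d((-2, 10), (-10, 8)) = 8.2462
d((-2, 10), (7, -6)) = 18.3576
d((-10, 8), (7, -6)) = 22.0227

Closest pair: (-1, 10) and (-2, 10) with distance 1.0

The closest pair is (-1, 10) and (-2, 10) with Euclidean distance 1.0. For 5 points, brute-force pairwise comparison is shown above. For large n, the divide-and-conquer algorithm (sort by x, recurse on halves, check the dividing strip) achieves O(n log n).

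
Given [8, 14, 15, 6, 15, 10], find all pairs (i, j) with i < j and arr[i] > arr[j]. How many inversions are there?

Finding inversions in [8, 14, 15, 6, 15, 10]:

(0, 3): arr[0]=8 > arr[3]=6
(1, 3): arr[1]=14 > arr[3]=6
(1, 5): arr[1]=14 > arr[5]=10
(2, 3): arr[2]=15 > arr[3]=6
(2, 5): arr[2]=15 > arr[5]=10
(4, 5): arr[4]=15 > arr[5]=10

Total inversions: 6

The array has 6 inversion(s): (0,3), (1,3), (1,5), (2,3), (2,5), (4,5). Each pair (i,j) satisfies i < j and arr[i] > arr[j].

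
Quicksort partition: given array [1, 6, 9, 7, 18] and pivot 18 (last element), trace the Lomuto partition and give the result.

Lomuto partition with pivot = 18:

Initial array: [1, 6, 9, 7, 18]

arr[0]=1 <= 18: swap with position 0, array becomes [1, 6, 9, 7, 18]
arr[1]=6 <= 18: swap with position 1, array becomes [1, 6, 9, 7, 18]
arr[2]=9 <= 18: swap with position 2, array becomes [1, 6, 9, 7, 18]
arr[3]=7 <= 18: swap with position 3, array becomes [1, 6, 9, 7, 18]

Place pivot at position 4: [1, 6, 9, 7, 18]
Pivot position: 4

After partitioning with pivot 18, the array becomes [1, 6, 9, 7, 18]. The pivot is placed at index 4. All elements to the left of the pivot are <= 18, and all elements to the right are > 18.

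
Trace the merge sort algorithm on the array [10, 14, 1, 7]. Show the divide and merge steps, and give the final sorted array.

Merge sort trace:

Split: [10, 14, 1, 7] -> [10, 14] and [1, 7]
  Split: [10, 14] -> [10] and [14]
  Merge: [10] + [14] -> [10, 14]
  Split: [1, 7] -> [1] and [7]
  Merge: [1] + [7] -> [1, 7]
Merge: [10, 14] + [1, 7] -> [1, 7, 10, 14]

Final sorted array: [1, 7, 10, 14]

The merge sort proceeds by recursively splitting the array and merging sorted halves.
After all merges, the sorted array is [1, 7, 10, 14].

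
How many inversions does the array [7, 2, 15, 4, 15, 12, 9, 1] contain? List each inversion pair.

Finding inversions in [7, 2, 15, 4, 15, 12, 9, 1]:

(0, 1): arr[0]=7 > arr[1]=2
(0, 3): arr[0]=7 > arr[3]=4
(0, 7): arr[0]=7 > arr[7]=1
(1, 7): arr[1]=2 > arr[7]=1
(2, 3): arr[2]=15 > arr[3]=4
(2, 5): arr[2]=15 > arr[5]=12
(2, 6): arr[2]=15 > arr[6]=9
(2, 7): arr[2]=15 > arr[7]=1
(3, 7): arr[3]=4 > arr[7]=1
(4, 5): arr[4]=15 > arr[5]=12
(4, 6): arr[4]=15 > arr[6]=9
(4, 7): arr[4]=15 > arr[7]=1
(5, 6): arr[5]=12 > arr[6]=9
(5, 7): arr[5]=12 > arr[7]=1
(6, 7): arr[6]=9 > arr[7]=1

Total inversions: 15

The array has 15 inversion(s): (0,1), (0,3), (0,7), (1,7), (2,3), (2,5), (2,6), (2,7), (3,7), (4,5), (4,6), (4,7), (5,6), (5,7), (6,7). Each pair (i,j) satisfies i < j and arr[i] > arr[j].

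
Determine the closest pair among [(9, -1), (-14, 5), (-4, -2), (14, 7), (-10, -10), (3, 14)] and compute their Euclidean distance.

Computing all pairwise distances among 6 points:

d((9, -1), (-14, 5)) = 23.7697
d((9, -1), (-4, -2)) = 13.0384
d((9, -1), (14, 7)) = 9.434 <-- minimum
d((9, -1), (-10, -10)) = 21.0238
d((9, -1), (3, 14)) = 16.1555
d((-14, 5), (-4, -2)) = 12.2066
d((-14, 5), (14, 7)) = 28.0713
d((-14, 5), (-10, -10)) = 15.5242
d((-14, 5), (3, 14)) = 19.2354
d((-4, -2), (14, 7)) = 20.1246
d((-4, -2), (-10, -10)) = 10.0
d((-4, -2), (3, 14)) = 17.4642
d((14, 7), (-10, -10)) = 29.4109
d((14, 7), (3, 14)) = 13.0384
d((-10, -10), (3, 14)) = 27.2947

Closest pair: (9, -1) and (14, 7) with distance 9.434

The closest pair is (9, -1) and (14, 7) with Euclidean distance 9.434. For 6 points, brute-force pairwise comparison is shown above. For large n, the divide-and-conquer algorithm (sort by x, recurse on halves, check the dividing strip) achieves O(n log n).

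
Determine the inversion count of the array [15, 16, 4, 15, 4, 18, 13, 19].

Finding inversions in [15, 16, 4, 15, 4, 18, 13, 19]:

(0, 2): arr[0]=15 > arr[2]=4
(0, 4): arr[0]=15 > arr[4]=4
(0, 6): arr[0]=15 > arr[6]=13
(1, 2): arr[1]=16 > arr[2]=4
(1, 3): arr[1]=16 > arr[3]=15
(1, 4): arr[1]=16 > arr[4]=4
(1, 6): arr[1]=16 > arr[6]=13
(3, 4): arr[3]=15 > arr[4]=4
(3, 6): arr[3]=15 > arr[6]=13
(5, 6): arr[5]=18 > arr[6]=13

Total inversions: 10

The array has 10 inversion(s): (0,2), (0,4), (0,6), (1,2), (1,3), (1,4), (1,6), (3,4), (3,6), (5,6). Each pair (i,j) satisfies i < j and arr[i] > arr[j].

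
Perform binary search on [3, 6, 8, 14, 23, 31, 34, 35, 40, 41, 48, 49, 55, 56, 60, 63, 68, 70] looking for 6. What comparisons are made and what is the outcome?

Binary search for 6 in [3, 6, 8, 14, 23, 31, 34, 35, 40, 41, 48, 49, 55, 56, 60, 63, 68, 70]:

lo=0, hi=17, mid=8, arr[mid]=40 -> 40 > 6, search left half
lo=0, hi=7, mid=3, arr[mid]=14 -> 14 > 6, search left half
lo=0, hi=2, mid=1, arr[mid]=6 -> Found target at index 1!

Binary search finds 6 at index 1 after 3 comparisons. The search repeatedly halves the search space by comparing with the middle element.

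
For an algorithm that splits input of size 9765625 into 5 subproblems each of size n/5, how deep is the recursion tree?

For divide and conquer with division factor 5:

Problem sizes at each level:
Level 0: 9765625
Level 1: 1953125
Level 2: 390625
Level 3: 78125
Level 4: 15625
Level 5: 3125
Level 6: 625
Level 7: 125
Level 8: 25
Level 9: 5
Level 10: 1

The root is level 0 and the size-1 base case is level 10 (the tree spans levels 0 through 10, i.e. 11 levels counting the root), so the depth is the number of divisions: log_5(9765625) = 10

The recursion tree depth is log_5(9765625) = 10. At each level, the problem size is divided by 5, so it takes 10 divisions to reduce to a base case of size 1. The algorithm makes 5 recursive calls at each level.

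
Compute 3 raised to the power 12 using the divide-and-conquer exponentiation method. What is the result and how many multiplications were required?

Computing 3^12 by squaring (build up from 3^1; each line after the first costs one multiplication):

3^1 = 3
3^2 = (3^1)^2 = 3^2 = 9
3^3 = 3 * 3^2 = 3 * 9 = 27
3^6 = (3^3)^2 = 27^2 = 729
3^12 = (3^6)^2 = 729^2 = 531441

Result: 531441
Multiplications needed: 4 (4 lines after 3^1)

3^12 = 531441. Using exponentiation by squaring, this requires 4 multiplications. The key idea: if the exponent is even, square the half-power; if odd, multiply by the base once.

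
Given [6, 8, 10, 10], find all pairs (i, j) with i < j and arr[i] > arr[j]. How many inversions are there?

Finding inversions in [6, 8, 10, 10]:


Total inversions: 0

The array has 0 inversions. It is already sorted.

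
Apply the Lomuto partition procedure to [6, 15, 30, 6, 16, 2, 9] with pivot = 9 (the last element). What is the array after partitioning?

Lomuto partition with pivot = 9:

Initial array: [6, 15, 30, 6, 16, 2, 9]

arr[0]=6 <= 9: swap with position 0, array becomes [6, 15, 30, 6, 16, 2, 9]
arr[1]=15 > 9: no swap
arr[2]=30 > 9: no swap
arr[3]=6 <= 9: swap with position 1, array becomes [6, 6, 30, 15, 16, 2, 9]
arr[4]=16 > 9: no swap
arr[5]=2 <= 9: swap with position 2, array becomes [6, 6, 2, 15, 16, 30, 9]

Place pivot at position 3: [6, 6, 2, 9, 16, 30, 15]
Pivot position: 3

After partitioning with pivot 9, the array becomes [6, 6, 2, 9, 16, 30, 15]. The pivot is placed at index 3. All elements to the left of the pivot are <= 9, and all elements to the right are > 9.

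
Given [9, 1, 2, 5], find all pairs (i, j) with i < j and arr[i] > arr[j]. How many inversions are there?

Finding inversions in [9, 1, 2, 5]:

(0, 1): arr[0]=9 > arr[1]=1
(0, 2): arr[0]=9 > arr[2]=2
(0, 3): arr[0]=9 > arr[3]=5

Total inversions: 3

The array has 3 inversion(s): (0,1), (0,2), (0,3). Each pair (i,j) satisfies i < j and arr[i] > arr[j].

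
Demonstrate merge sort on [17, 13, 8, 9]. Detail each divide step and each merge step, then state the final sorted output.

Merge sort trace:

Split: [17, 13, 8, 9] -> [17, 13] and [8, 9]
  Split: [17, 13] -> [17] and [13]
  Merge: [17] + [13] -> [13, 17]
  Split: [8, 9] -> [8] and [9]
  Merge: [8] + [9] -> [8, 9]
Merge: [13, 17] + [8, 9] -> [8, 9, 13, 17]

Final sorted array: [8, 9, 13, 17]

The merge sort proceeds by recursively splitting the array and merging sorted halves.
After all merges, the sorted array is [8, 9, 13, 17].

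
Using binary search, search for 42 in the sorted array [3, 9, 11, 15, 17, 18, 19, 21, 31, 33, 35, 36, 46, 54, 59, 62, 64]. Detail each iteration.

Binary search for 42 in [3, 9, 11, 15, 17, 18, 19, 21, 31, 33, 35, 36, 46, 54, 59, 62, 64]:

lo=0, hi=16, mid=8, arr[mid]=31 -> 31 < 42, search right half
lo=9, hi=16, mid=12, arr[mid]=46 -> 46 > 42, search left half
lo=9, hi=11, mid=10, arr[mid]=35 -> 35 < 42, search right half
lo=11, hi=11, mid=11, arr[mid]=36 -> 36 < 42, search right half
lo=12 > hi=11, target 42 not found

Binary search determines that 42 is not in the array after 4 comparisons. The search space was exhausted without finding the target.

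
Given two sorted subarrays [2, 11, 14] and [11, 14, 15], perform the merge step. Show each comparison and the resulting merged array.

Merging process:

Compare 2 vs 11: take 2 from left. Merged: [2]
Compare 11 vs 11: take 11 from left. Merged: [2, 11]
Compare 14 vs 11: take 11 from right. Merged: [2, 11, 11]
Compare 14 vs 14: take 14 from left. Merged: [2, 11, 11, 14]
Append remaining from right: [14, 15]. Merged: [2, 11, 11, 14, 14, 15]

Final merged array: [2, 11, 11, 14, 14, 15]
Total comparisons: 4

The merged array is [2, 11, 11, 14, 14, 15], requiring 4 comparisons. The merge step runs in O(n) time where n is the total number of elements.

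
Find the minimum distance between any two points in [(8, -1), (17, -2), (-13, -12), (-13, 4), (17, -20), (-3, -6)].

Computing all pairwise distances among 6 points:

d((8, -1), (17, -2)) = 9.0554 <-- minimum
d((8, -1), (-13, -12)) = 23.7065
d((8, -1), (-13, 4)) = 21.587
d((8, -1), (17, -20)) = 21.0238
d((8, -1), (-3, -6)) = 12.083
d((17, -2), (-13, -12)) = 31.6228
d((17, -2), (-13, 4)) = 30.5941
d((17, -2), (17, -20)) = 18.0
d((17, -2), (-3, -6)) = 20.3961
d((-13, -12), (-13, 4)) = 16.0
d((-13, -12), (17, -20)) = 31.0483
d((-13, -12), (-3, -6)) = 11.6619
d((-13, 4), (17, -20)) = 38.4187
d((-13, 4), (-3, -6)) = 14.1421
d((17, -20), (-3, -6)) = 24.4131

Closest pair: (8, -1) and (17, -2) with distance 9.0554

The closest pair is (8, -1) and (17, -2) with Euclidean distance 9.0554. For 6 points, brute-force pairwise comparison is shown above. For large n, the divide-and-conquer algorithm (sort by x, recurse on halves, check the dividing strip) achieves O(n log n).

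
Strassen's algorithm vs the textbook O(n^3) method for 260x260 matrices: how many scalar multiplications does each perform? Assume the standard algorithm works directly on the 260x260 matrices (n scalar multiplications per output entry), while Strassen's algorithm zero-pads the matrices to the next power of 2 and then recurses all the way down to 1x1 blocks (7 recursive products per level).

Matrix multiplication for 260x260 matrices:

Strassen's algorithm requires power-of-2 dimensions. Pad 260x260 to 512x512 (next power of 2).

Standard algorithm: 260^3 = 17576000 multiplications
Strassen's algorithm: 7^(log2(512)) = 7^9 = 40353607 multiplications
Difference: 17576000 - 40353607 = -22777607 (Strassen uses MORE here due to padding overhead — for small or just-over-power-of-2 n, padding can outweigh the per-level savings)

Standard: 17576000 multiplications (260^3). Strassen: 40353607 multiplications (7^9, after padding to 512x512). Strassen reduces 8 recursive multiplications to 7 at each level.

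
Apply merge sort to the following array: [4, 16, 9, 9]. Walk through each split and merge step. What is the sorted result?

Merge sort trace:

Split: [4, 16, 9, 9] -> [4, 16] and [9, 9]
  Split: [4, 16] -> [4] and [16]
  Merge: [4] + [16] -> [4, 16]
  Split: [9, 9] -> [9] and [9]
  Merge: [9] + [9] -> [9, 9]
Merge: [4, 16] + [9, 9] -> [4, 9, 9, 16]

Final sorted array: [4, 9, 9, 16]

The merge sort proceeds by recursively splitting the array and merging sorted halves.
After all merges, the sorted array is [4, 9, 9, 16].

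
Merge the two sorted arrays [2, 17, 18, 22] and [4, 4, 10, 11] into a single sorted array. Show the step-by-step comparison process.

Merging process:

Compare 2 vs 4: take 2 from left. Merged: [2]
Compare 17 vs 4: take 4 from right. Merged: [2, 4]
Compare 17 vs 4: take 4 from right. Merged: [2, 4, 4]
Compare 17 vs 10: take 10 from right. Merged: [2, 4, 4, 10]
Compare 17 vs 11: take 11 from right. Merged: [2, 4, 4, 10, 11]
Append remaining from left: [17, 18, 22]. Merged: [2, 4, 4, 10, 11, 17, 18, 22]

Final merged array: [2, 4, 4, 10, 11, 17, 18, 22]
Total comparisons: 5

The merged array is [2, 4, 4, 10, 11, 17, 18, 22], requiring 5 comparisons. The merge step runs in O(n) time where n is the total number of elements.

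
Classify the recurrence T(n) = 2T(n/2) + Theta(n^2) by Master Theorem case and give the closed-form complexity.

Master Theorem for T(n) = 2T(n/2) + O(n^2):

a = 2, b = 2, c = 2
log_b(a) = log_2(2) = 1.0000

Case 3: c = 2 > log_2(2) = 1.0000
T(n) = O(n^2) = O(n^2)

For T(n) = 2T(n/2) + O(n^2): log_2(2) = 1.0000. This is Case 3 of the Master Theorem (c > log_b(a), work dominated by root), giving O(n^2).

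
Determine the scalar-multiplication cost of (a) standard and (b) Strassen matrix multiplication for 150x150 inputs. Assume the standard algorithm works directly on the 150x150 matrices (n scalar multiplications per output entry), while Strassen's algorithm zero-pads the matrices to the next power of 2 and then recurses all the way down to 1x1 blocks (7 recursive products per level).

Matrix multiplication for 150x150 matrices:

Strassen's algorithm requires power-of-2 dimensions. Pad 150x150 to 256x256 (next power of 2).

Standard algorithm: 150^3 = 3375000 multiplications
Strassen's algorithm: 7^(log2(256)) = 7^8 = 5764801 multiplications
Difference: 3375000 - 5764801 = -2389801 (Strassen uses MORE here due to padding overhead — for small or just-over-power-of-2 n, padding can outweigh the per-level savings)

Standard: 3375000 multiplications (150^3). Strassen: 5764801 multiplications (7^8, after padding to 256x256). Strassen reduces 8 recursive multiplications to 7 at each level.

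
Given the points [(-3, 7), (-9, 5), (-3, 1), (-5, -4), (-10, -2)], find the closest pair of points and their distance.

Computing all pairwise distances among 5 points:

d((-3, 7), (-9, 5)) = 6.3246
d((-3, 7), (-3, 1)) = 6.0
d((-3, 7), (-5, -4)) = 11.1803
d((-3, 7), (-10, -2)) = 11.4018
d((-9, 5), (-3, 1)) = 7.2111
d((-9, 5), (-5, -4)) = 9.8489
d((-9, 5), (-10, -2)) = 7.0711
d((-3, 1), (-5, -4)) = 5.3852 <-- minimum
d((-3, 1), (-10, -2)) = 7.6158
d((-5, -4), (-10, -2)) = 5.3852 <-- minimum

Minimum distance: 5.3852 (tie among 2 pairs: (-3, 1) and (-5, -4); (-5, -4) and (-10, -2))

The minimum Euclidean distance is 5.3852. There is a tie: 2 pairs achieve this minimum — (-3, 1) and (-5, -4); (-5, -4) and (-10, -2). Any of these is a valid closest pair. For 5 points, brute-force pairwise comparison is shown above. For large n, the divide-and-conquer algorithm (sort by x, recurse on halves, check the dividing strip) achieves O(n log n).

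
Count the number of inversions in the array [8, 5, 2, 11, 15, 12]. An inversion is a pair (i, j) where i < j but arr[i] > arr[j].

Finding inversions in [8, 5, 2, 11, 15, 12]:

(0, 1): arr[0]=8 > arr[1]=5
(0, 2): arr[0]=8 > arr[2]=2
(1, 2): arr[1]=5 > arr[2]=2
(4, 5): arr[4]=15 > arr[5]=12

Total inversions: 4

The array has 4 inversion(s): (0,1), (0,2), (1,2), (4,5). Each pair (i,j) satisfies i < j and arr[i] > arr[j].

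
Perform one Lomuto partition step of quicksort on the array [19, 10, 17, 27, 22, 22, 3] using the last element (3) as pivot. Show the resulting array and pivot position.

Lomuto partition with pivot = 3:

Initial array: [19, 10, 17, 27, 22, 22, 3]

arr[0]=19 > 3: no swap
arr[1]=10 > 3: no swap
arr[2]=17 > 3: no swap
arr[3]=27 > 3: no swap
arr[4]=22 > 3: no swap
arr[5]=22 > 3: no swap

Place pivot at position 0: [3, 10, 17, 27, 22, 22, 19]
Pivot position: 0

After partitioning with pivot 3, the array becomes [3, 10, 17, 27, 22, 22, 19]. The pivot is placed at index 0. All elements to the left of the pivot are <= 3, and all elements to the right are > 3.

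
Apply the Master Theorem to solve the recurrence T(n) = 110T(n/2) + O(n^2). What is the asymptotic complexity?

Master Theorem for T(n) = 110T(n/2) + O(n^2):

a = 110, b = 2, c = 2
log_b(a) = log_2(110) = 6.7814

Case 1: c = 2 < log_2(110) = 6.7814
T(n) = O(n^(log_2 110))

For T(n) = 110T(n/2) + O(n^2): log_2(110) = 6.7814. This is Case 1 of the Master Theorem (c < log_b(a), work dominated by leaves), giving O(n^(log_2 110)).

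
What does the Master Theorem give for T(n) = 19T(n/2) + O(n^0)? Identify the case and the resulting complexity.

Master Theorem for T(n) = 19T(n/2) + O(n^0):

a = 19, b = 2, c = 0
log_b(a) = log_2(19) = 4.2479

Case 1: c = 0 < log_2(19) = 4.2479
T(n) = O(n^(log_2 19))

For T(n) = 19T(n/2) + O(n^0): log_2(19) = 4.2479. This is Case 1 of the Master Theorem (c < log_b(a), work dominated by leaves), giving O(n^(log_2 19)).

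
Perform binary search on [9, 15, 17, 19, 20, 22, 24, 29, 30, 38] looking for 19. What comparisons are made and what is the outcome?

Binary search for 19 in [9, 15, 17, 19, 20, 22, 24, 29, 30, 38]:

lo=0, hi=9, mid=4, arr[mid]=20 -> 20 > 19, search left half
lo=0, hi=3, mid=1, arr[mid]=15 -> 15 < 19, search right half
lo=2, hi=3, mid=2, arr[mid]=17 -> 17 < 19, search right half
lo=3, hi=3, mid=3, arr[mid]=19 -> Found target at index 3!

Binary search finds 19 at index 3 after 4 comparisons. The search repeatedly halves the search space by comparing with the middle element.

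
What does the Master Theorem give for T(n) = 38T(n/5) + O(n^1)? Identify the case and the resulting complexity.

Master Theorem for T(n) = 38T(n/5) + O(n^1):

a = 38, b = 5, c = 1
log_b(a) = log_5(38) = 2.2602

Case 1: c = 1 < log_5(38) = 2.2602
T(n) = O(n^(log_5 38))

For T(n) = 38T(n/5) + O(n^1): log_5(38) = 2.2602. This is Case 1 of the Master Theorem (c < log_b(a), work dominated by leaves), giving O(n^(log_5 38)).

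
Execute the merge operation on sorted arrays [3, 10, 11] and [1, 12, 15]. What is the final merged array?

Merging process:

Compare 3 vs 1: take 1 from right. Merged: [1]
Compare 3 vs 12: take 3 from left. Merged: [1, 3]
Compare 10 vs 12: take 10 from left. Merged: [1, 3, 10]
Compare 11 vs 12: take 11 from left. Merged: [1, 3, 10, 11]
Append remaining from right: [12, 15]. Merged: [1, 3, 10, 11, 12, 15]

Final merged array: [1, 3, 10, 11, 12, 15]
Total comparisons: 4

The merged array is [1, 3, 10, 11, 12, 15], requiring 4 comparisons. The merge step runs in O(n) time where n is the total number of elements.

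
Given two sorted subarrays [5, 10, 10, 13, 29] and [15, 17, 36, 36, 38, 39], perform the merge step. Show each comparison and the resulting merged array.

Merging process:

Compare 5 vs 15: take 5 from left. Merged: [5]
Compare 10 vs 15: take 10 from left. Merged: [5, 10]
Compare 10 vs 15: take 10 from left. Merged: [5, 10, 10]
Compare 13 vs 15: take 13 from left. Merged: [5, 10, 10, 13]
Compare 29 vs 15: take 15 from right. Merged: [5, 10, 10, 13, 15]
Compare 29 vs 17: take 17 from right. Merged: [5, 10, 10, 13, 15, 17]
Compare 29 vs 36: take 29 from left. Merged: [5, 10, 10, 13, 15, 17, 29]
Append remaining from right: [36, 36, 38, 39]. Merged: [5, 10, 10, 13, 15, 17, 29, 36, 36, 38, 39]

Final merged array: [5, 10, 10, 13, 15, 17, 29, 36, 36, 38, 39]
Total comparisons: 7

The merged array is [5, 10, 10, 13, 15, 17, 29, 36, 36, 38, 39], requiring 7 comparisons. The merge step runs in O(n) time where n is the total number of elements.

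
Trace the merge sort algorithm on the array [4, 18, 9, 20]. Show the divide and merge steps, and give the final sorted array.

Merge sort trace:

Split: [4, 18, 9, 20] -> [4, 18] and [9, 20]
  Split: [4, 18] -> [4] and [18]
  Merge: [4] + [18] -> [4, 18]
  Split: [9, 20] -> [9] and [20]
  Merge: [9] + [20] -> [9, 20]
Merge: [4, 18] + [9, 20] -> [4, 9, 18, 20]

Final sorted array: [4, 9, 18, 20]

The merge sort proceeds by recursively splitting the array and merging sorted halves.
After all merges, the sorted array is [4, 9, 18, 20].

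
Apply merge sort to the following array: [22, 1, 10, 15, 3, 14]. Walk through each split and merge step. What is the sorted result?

Merge sort trace:

Split: [22, 1, 10, 15, 3, 14] -> [22, 1, 10] and [15, 3, 14]
  Split: [22, 1, 10] -> [22] and [1, 10]
    Split: [1, 10] -> [1] and [10]
    Merge: [1] + [10] -> [1, 10]
  Merge: [22] + [1, 10] -> [1, 10, 22]
  Split: [15, 3, 14] -> [15] and [3, 14]
    Split: [3, 14] -> [3] and [14]
    Merge: [3] + [14] -> [3, 14]
  Merge: [15] + [3, 14] -> [3, 14, 15]
Merge: [1, 10, 22] + [3, 14, 15] -> [1, 3, 10, 14, 15, 22]

Final sorted array: [1, 3, 10, 14, 15, 22]

The merge sort proceeds by recursively splitting the array and merging sorted halves.
After all merges, the sorted array is [1, 3, 10, 14, 15, 22].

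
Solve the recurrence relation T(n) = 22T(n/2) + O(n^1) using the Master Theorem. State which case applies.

Master Theorem for T(n) = 22T(n/2) + O(n^1):

a = 22, b = 2, c = 1
log_b(a) = log_2(22) = 4.4594

Case 1: c = 1 < log_2(22) = 4.4594
T(n) = O(n^(log_2 22))

For T(n) = 22T(n/2) + O(n^1): log_2(22) = 4.4594. This is Case 1 of the Master Theorem (c < log_b(a), work dominated by leaves), giving O(n^(log_2 22)).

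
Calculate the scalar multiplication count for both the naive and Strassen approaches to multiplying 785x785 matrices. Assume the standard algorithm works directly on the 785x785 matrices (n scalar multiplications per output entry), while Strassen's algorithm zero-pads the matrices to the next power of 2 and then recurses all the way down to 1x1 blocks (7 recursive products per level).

Matrix multiplication for 785x785 matrices:

Strassen's algorithm requires power-of-2 dimensions. Pad 785x785 to 1024x1024 (next power of 2).

Standard algorithm: 785^3 = 483736625 multiplications
Strassen's algorithm: 7^(log2(1024)) = 7^10 = 282475249 multiplications
Savings: 483736625 - 282475249 = 201261376 multiplications

Standard: 483736625 multiplications (785^3). Strassen: 282475249 multiplications (7^10, after padding to 1024x1024). Strassen reduces 8 recursive multiplications to 7 at each level.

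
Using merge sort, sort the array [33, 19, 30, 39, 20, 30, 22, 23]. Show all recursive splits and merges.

Merge sort trace:

Split: [33, 19, 30, 39, 20, 30, 22, 23] -> [33, 19, 30, 39] and [20, 30, 22, 23]
  Split: [33, 19, 30, 39] -> [33, 19] and [30, 39]
    Split: [33, 19] -> [33] and [19]
    Merge: [33] + [19] -> [19, 33]
    Split: [30, 39] -> [30] and [39]
    Merge: [30] + [39] -> [30, 39]
  Merge: [19, 33] + [30, 39] -> [19, 30, 33, 39]
  Split: [20, 30, 22, 23] -> [20, 30] and [22, 23]
    Split: [20, 30] -> [20] and [30]
    Merge: [20] + [30] -> [20, 30]
    Split: [22, 23] -> [22] and [23]
    Merge: [22] + [23] -> [22, 23]
  Merge: [20, 30] + [22, 23] -> [20, 22, 23, 30]
Merge: [19, 30, 33, 39] + [20, 22, 23, 30] -> [19, 20, 22, 23, 30, 30, 33, 39]

Final sorted array: [19, 20, 22, 23, 30, 30, 33, 39]

The merge sort proceeds by recursively splitting the array and merging sorted halves.
After all merges, the sorted array is [19, 20, 22, 23, 30, 30, 33, 39].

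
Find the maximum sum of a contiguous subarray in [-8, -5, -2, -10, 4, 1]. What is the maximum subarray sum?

Using Kadane's algorithm on [-8, -5, -2, -10, 4, 1]:

Scanning through the array:
Position 1 (value -5): max_ending_here = -5, max_so_far = -5
Position 2 (value -2): max_ending_here = -2, max_so_far = -2
Position 3 (value -10): max_ending_here = -10, max_so_far = -2
Position 4 (value 4): max_ending_here = 4, max_so_far = 4
Position 5 (value 1): max_ending_here = 5, max_so_far = 5

Maximum subarray: [4, 1]
Maximum sum: 5

The maximum subarray is [4, 1] with sum 5. This subarray runs from index 4 to index 5.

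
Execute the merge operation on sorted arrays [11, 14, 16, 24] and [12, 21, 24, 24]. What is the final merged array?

Merging process:

Compare 11 vs 12: take 11 from left. Merged: [11]
Compare 14 vs 12: take 12 from right. Merged: [11, 12]
Compare 14 vs 21: take 14 from left. Merged: [11, 12, 14]
Compare 16 vs 21: take 16 from left. Merged: [11, 12, 14, 16]
Compare 24 vs 21: take 21 from right. Merged: [11, 12, 14, 16, 21]
Compare 24 vs 24: take 24 from left. Merged: [11, 12, 14, 16, 21, 24]
Append remaining from right: [24, 24]. Merged: [11, 12, 14, 16, 21, 24, 24, 24]

Final merged array: [11, 12, 14, 16, 21, 24, 24, 24]
Total comparisons: 6

The merged array is [11, 12, 14, 16, 21, 24, 24, 24], requiring 6 comparisons. The merge step runs in O(n) time where n is the total number of elements.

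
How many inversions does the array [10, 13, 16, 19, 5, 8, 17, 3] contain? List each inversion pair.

Finding inversions in [10, 13, 16, 19, 5, 8, 17, 3]:

(0, 4): arr[0]=10 > arr[4]=5
(0, 5): arr[0]=10 > arr[5]=8
(0, 7): arr[0]=10 > arr[7]=3
(1, 4): arr[1]=13 > arr[4]=5
(1, 5): arr[1]=13 > arr[5]=8
(1, 7): arr[1]=13 > arr[7]=3
(2, 4): arr[2]=16 > arr[4]=5
(2, 5): arr[2]=16 > arr[5]=8
(2, 7): arr[2]=16 > arr[7]=3
(3, 4): arr[3]=19 > arr[4]=5
(3, 5): arr[3]=19 > arr[5]=8
(3, 6): arr[3]=19 > arr[6]=17
(3, 7): arr[3]=19 > arr[7]=3
(4, 7): arr[4]=5 > arr[7]=3
(5, 7): arr[5]=8 > arr[7]=3
(6, 7): arr[6]=17 > arr[7]=3

Total inversions: 16

The array has 16 inversion(s): (0,4), (0,5), (0,7), (1,4), (1,5), (1,7), (2,4), (2,5), (2,7), (3,4), (3,5), (3,6), (3,7), (4,7), (5,7), (6,7). Each pair (i,j) satisfies i < j and arr[i] > arr[j].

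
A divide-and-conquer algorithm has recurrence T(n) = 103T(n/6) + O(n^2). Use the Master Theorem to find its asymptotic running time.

Master Theorem for T(n) = 103T(n/6) + O(n^2):

a = 103, b = 6, c = 2
log_b(a) = log_6(103) = 2.5867

Case 1: c = 2 < log_6(103) = 2.5867
T(n) = O(n^(log_6 103))

For T(n) = 103T(n/6) + O(n^2): log_6(103) = 2.5867. This is Case 1 of the Master Theorem (c < log_b(a), work dominated by leaves), giving O(n^(log_6 103)).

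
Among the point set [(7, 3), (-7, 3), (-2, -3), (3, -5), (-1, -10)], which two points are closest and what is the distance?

Computing all pairwise distances among 5 points:

d((7, 3), (-7, 3)) = 14.0
d((7, 3), (-2, -3)) = 10.8167
d((7, 3), (3, -5)) = 8.9443
d((7, 3), (-1, -10)) = 15.2643
d((-7, 3), (-2, -3)) = 7.8102
d((-7, 3), (3, -5)) = 12.8062
d((-7, 3), (-1, -10)) = 14.3178
d((-2, -3), (3, -5)) = 5.3852 <-- minimum
d((-2, -3), (-1, -10)) = 7.0711
d((3, -5), (-1, -10)) = 6.4031

Closest pair: (-2, -3) and (3, -5) with distance 5.3852

The closest pair is (-2, -3) and (3, -5) with Euclidean distance 5.3852. For 5 points, brute-force pairwise comparison is shown above. For large n, the divide-and-conquer algorithm (sort by x, recurse on halves, check the dividing strip) achieves O(n log n).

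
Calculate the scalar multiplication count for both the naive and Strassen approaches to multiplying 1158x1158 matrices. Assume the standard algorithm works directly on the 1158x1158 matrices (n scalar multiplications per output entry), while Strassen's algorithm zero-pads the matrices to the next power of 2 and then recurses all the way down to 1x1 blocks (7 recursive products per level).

Matrix multiplication for 1158x1158 matrices:

Strassen's algorithm requires power-of-2 dimensions. Pad 1158x1158 to 2048x2048 (next power of 2).

Standard algorithm: 1158^3 = 1552836312 multiplications
Strassen's algorithm: 7^(log2(2048)) = 7^11 = 1977326743 multiplications
Difference: 1552836312 - 1977326743 = -424490431 (Strassen uses MORE here due to padding overhead — for small or just-over-power-of-2 n, padding can outweigh the per-level savings)

Standard: 1552836312 multiplications (1158^3). Strassen: 1977326743 multiplications (7^11, after padding to 2048x2048). Strassen reduces 8 recursive multiplications to 7 at each level.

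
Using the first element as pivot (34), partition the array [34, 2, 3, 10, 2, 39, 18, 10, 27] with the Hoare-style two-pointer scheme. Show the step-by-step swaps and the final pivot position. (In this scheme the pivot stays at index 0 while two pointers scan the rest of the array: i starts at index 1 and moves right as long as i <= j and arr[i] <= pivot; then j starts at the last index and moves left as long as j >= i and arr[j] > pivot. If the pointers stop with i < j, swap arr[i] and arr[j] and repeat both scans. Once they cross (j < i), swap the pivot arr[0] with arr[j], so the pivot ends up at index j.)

Hoare-style two-pointer partition with pivot = 34:

Initial array: [34, 2, 3, 10, 2, 39, 18, 10, 27]

Pointers start at i = 1, j = 8.
i stops at index 5 (arr[5]=39 > 34), j stops at index 8 (arr[8]=27 <= 34): swap arr[5] and arr[8], array becomes [34, 2, 3, 10, 2, 27, 18, 10, 39]
i ends at 8, j ends at 7: the pointers have crossed (j < i), so scanning stops.

Swap pivot arr[0] with arr[7] to place pivot at position 7: [10, 2, 3, 10, 2, 27, 18, 34, 39]
Pivot position: 7

After partitioning with pivot 34, the array becomes [10, 2, 3, 10, 2, 27, 18, 34, 39]. The pivot is placed at index 7. All elements to the left of the pivot are <= 34, and all elements to the right are > 34.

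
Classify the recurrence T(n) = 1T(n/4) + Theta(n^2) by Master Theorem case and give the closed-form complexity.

Master Theorem for T(n) = 1T(n/4) + O(n^2):

a = 1, b = 4, c = 2
log_b(a) = log_4(1) = 0.0000

Case 3: c = 2 > log_4(1) = 0.0000
T(n) = O(n^2) = O(n^2)

For T(n) = 1T(n/4) + O(n^2): log_4(1) = 0.0000. This is Case 3 of the Master Theorem (c > log_b(a), work dominated by root), giving O(n^2).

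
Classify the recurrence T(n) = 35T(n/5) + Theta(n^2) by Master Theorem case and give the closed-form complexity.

Master Theorem for T(n) = 35T(n/5) + O(n^2):

a = 35, b = 5, c = 2
log_b(a) = log_5(35) = 2.2091

Case 1: c = 2 < log_5(35) = 2.2091
T(n) = O(n^(log_5 35))

For T(n) = 35T(n/5) + O(n^2): log_5(35) = 2.2091. This is Case 1 of the Master Theorem (c < log_b(a), work dominated by leaves), giving O(n^(log_5 35)).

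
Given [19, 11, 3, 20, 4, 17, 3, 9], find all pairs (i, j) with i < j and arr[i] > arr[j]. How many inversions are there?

Finding inversions in [19, 11, 3, 20, 4, 17, 3, 9]:

(0, 1): arr[0]=19 > arr[1]=11
(0, 2): arr[0]=19 > arr[2]=3
(0, 4): arr[0]=19 > arr[4]=4
(0, 5): arr[0]=19 > arr[5]=17
(0, 6): arr[0]=19 > arr[6]=3
(0, 7): arr[0]=19 > arr[7]=9
(1, 2): arr[1]=11 > arr[2]=3
(1, 4): arr[1]=11 > arr[4]=4
(1, 6): arr[1]=11 > arr[6]=3
(1, 7): arr[1]=11 > arr[7]=9
(3, 4): arr[3]=20 > arr[4]=4
(3, 5): arr[3]=20 > arr[5]=17
(3, 6): arr[3]=20 > arr[6]=3
(3, 7): arr[3]=20 > arr[7]=9
(4, 6): arr[4]=4 > arr[6]=3
(5, 6): arr[5]=17 > arr[6]=3
(5, 7): arr[5]=17 > arr[7]=9

Total inversions: 17

The array has 17 inversion(s): (0,1), (0,2), (0,4), (0,5), (0,6), (0,7), (1,2), (1,4), (1,6), (1,7), (3,4), (3,5), (3,6), (3,7), (4,6), (5,6), (5,7). Each pair (i,j) satisfies i < j and arr[i] > arr[j].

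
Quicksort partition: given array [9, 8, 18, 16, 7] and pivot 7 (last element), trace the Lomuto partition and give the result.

Lomuto partition with pivot = 7:

Initial array: [9, 8, 18, 16, 7]

arr[0]=9 > 7: no swap
arr[1]=8 > 7: no swap
arr[2]=18 > 7: no swap
arr[3]=16 > 7: no swap

Place pivot at position 0: [7, 8, 18, 16, 9]
Pivot position: 0

After partitioning with pivot 7, the array becomes [7, 8, 18, 16, 9]. The pivot is placed at index 0. All elements to the left of the pivot are <= 7, and all elements to the right are > 7.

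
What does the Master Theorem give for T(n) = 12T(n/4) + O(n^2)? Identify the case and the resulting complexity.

Master Theorem for T(n) = 12T(n/4) + O(n^2):

a = 12, b = 4, c = 2
log_b(a) = log_4(12) = 1.7925

Case 3: c = 2 > log_4(12) = 1.7925
T(n) = O(n^2) = O(n^2)

For T(n) = 12T(n/4) + O(n^2): log_4(12) = 1.7925. This is Case 3 of the Master Theorem (c > log_b(a), work dominated by root), giving O(n^2).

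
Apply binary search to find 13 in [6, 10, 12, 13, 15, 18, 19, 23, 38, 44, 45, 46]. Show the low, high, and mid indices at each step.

Binary search for 13 in [6, 10, 12, 13, 15, 18, 19, 23, 38, 44, 45, 46]:

lo=0, hi=11, mid=5, arr[mid]=18 -> 18 > 13, search left half
lo=0, hi=4, mid=2, arr[mid]=12 -> 12 < 13, search right half
lo=3, hi=4, mid=3, arr[mid]=13 -> Found target at index 3!

Binary search finds 13 at index 3 after 3 comparisons. The search repeatedly halves the search space by comparing with the middle element.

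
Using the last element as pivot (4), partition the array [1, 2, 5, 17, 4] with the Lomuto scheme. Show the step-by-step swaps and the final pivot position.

Lomuto partition with pivot = 4:

Initial array: [1, 2, 5, 17, 4]

arr[0]=1 <= 4: swap with position 0, array becomes [1, 2, 5, 17, 4]
arr[1]=2 <= 4: swap with position 1, array becomes [1, 2, 5, 17, 4]
arr[2]=5 > 4: no swap
arr[3]=17 > 4: no swap

Place pivot at position 2: [1, 2, 4, 17, 5]
Pivot position: 2

After partitioning with pivot 4, the array becomes [1, 2, 4, 17, 5]. The pivot is placed at index 2. All elements to the left of the pivot are <= 4, and all elements to the right are > 4.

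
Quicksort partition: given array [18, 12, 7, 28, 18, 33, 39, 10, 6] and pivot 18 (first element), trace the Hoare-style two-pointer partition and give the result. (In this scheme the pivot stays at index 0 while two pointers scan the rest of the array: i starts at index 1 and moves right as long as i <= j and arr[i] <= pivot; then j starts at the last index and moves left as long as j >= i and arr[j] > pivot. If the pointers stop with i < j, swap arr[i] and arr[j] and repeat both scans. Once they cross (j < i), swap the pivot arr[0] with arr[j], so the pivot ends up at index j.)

Hoare-style two-pointer partition with pivot = 18:

Initial array: [18, 12, 7, 28, 18, 33, 39, 10, 6]

Pointers start at i = 1, j = 8.
i stops at index 3 (arr[3]=28 > 18), j stops at index 8 (arr[8]=6 <= 18): swap arr[3] and arr[8], array becomes [18, 12, 7, 6, 18, 33, 39, 10, 28]
i stops at index 5 (arr[5]=33 > 18), j stops at index 7 (arr[7]=10 <= 18): swap arr[5] and arr[7], array becomes [18, 12, 7, 6, 18, 10, 39, 33, 28]
i ends at 6, j ends at 5: the pointers have crossed (j < i), so scanning stops.

Swap pivot arr[0] with arr[5] to place pivot at position 5: [10, 12, 7, 6, 18, 18, 39, 33, 28]
Pivot position: 5

After partitioning with pivot 18, the array becomes [10, 12, 7, 6, 18, 18, 39, 33, 28]. The pivot is placed at index 5. All elements to the left of the pivot are <= 18, and all elements to the right are > 18.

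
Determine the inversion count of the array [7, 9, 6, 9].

Finding inversions in [7, 9, 6, 9]:

(0, 2): arr[0]=7 > arr[2]=6
(1, 2): arr[1]=9 > arr[2]=6

Total inversions: 2

The array has 2 inversion(s): (0,2), (1,2). Each pair (i,j) satisfies i < j and arr[i] > arr[j].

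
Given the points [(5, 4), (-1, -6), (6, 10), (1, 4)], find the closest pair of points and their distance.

Computing all pairwise distances among 4 points:

d((5, 4), (-1, -6)) = 11.6619
d((5, 4), (6, 10)) = 6.0828
d((5, 4), (1, 4)) = 4.0 <-- minimum
d((-1, -6), (6, 10)) = 17.4642
d((-1, -6), (1, 4)) = 10.198
d((6, 10), (1, 4)) = 7.8102

Closest pair: (5, 4) and (1, 4) with distance 4.0

The closest pair is (5, 4) and (1, 4) with Euclidean distance 4.0. For 4 points, brute-force pairwise comparison is shown above. For large n, the divide-and-conquer algorithm (sort by x, recurse on halves, check the dividing strip) achieves O(n log n).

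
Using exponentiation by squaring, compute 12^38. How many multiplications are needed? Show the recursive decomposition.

Computing 12^38 by squaring (build up from 12^1; each line after the first costs one multiplication):

12^1 = 12
12^2 = (12^1)^2 = 12^2 = 144
12^4 = (12^2)^2 = 144^2 = 20736
12^8 = (12^4)^2 = 20736^2 = 429981696
12^9 = 12 * 12^8 = 12 * 429981696 = 5159780352
12^18 = (12^9)^2 = 5159780352^2 = 26623333280885243904
12^19 = 12 * 12^18 = 12 * 26623333280885243904 = 319479999370622926848
12^38 = (12^19)^2 = 319479999370622926848^2 = 102067469997853225734913580209377959215104

Result: 102067469997853225734913580209377959215104
Multiplications needed: 7 (7 lines after 12^1)

12^38 = 102067469997853225734913580209377959215104. Using exponentiation by squaring, this requires 7 multiplications. The key idea: if the exponent is even, square the half-power; if odd, multiply by the base once.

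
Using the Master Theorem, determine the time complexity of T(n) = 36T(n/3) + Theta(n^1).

Master Theorem for T(n) = 36T(n/3) + O(n^1):

a = 36, b = 3, c = 1
log_b(a) = log_3(36) = 3.2619

Case 1: c = 1 < log_3(36) = 3.2619
T(n) = O(n^(log_3 36))

For T(n) = 36T(n/3) + O(n^1): log_3(36) = 3.2619. This is Case 1 of the Master Theorem (c < log_b(a), work dominated by leaves), giving O(n^(log_3 36)).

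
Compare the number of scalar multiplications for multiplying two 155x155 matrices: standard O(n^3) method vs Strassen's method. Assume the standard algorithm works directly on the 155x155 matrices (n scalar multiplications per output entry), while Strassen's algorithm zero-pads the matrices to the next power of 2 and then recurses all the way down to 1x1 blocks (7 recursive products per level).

Matrix multiplication for 155x155 matrices:

Strassen's algorithm requires power-of-2 dimensions. Pad 155x155 to 256x256 (next power of 2).

Standard algorithm: 155^3 = 3723875 multiplications
Strassen's algorithm: 7^(log2(256)) = 7^8 = 5764801 multiplications
Difference: 3723875 - 5764801 = -2040926 (Strassen uses MORE here due to padding overhead — for small or just-over-power-of-2 n, padding can outweigh the per-level savings)

Standard: 3723875 multiplications (155^3). Strassen: 5764801 multiplications (7^8, after padding to 256x256). Strassen reduces 8 recursive multiplications to 7 at each level.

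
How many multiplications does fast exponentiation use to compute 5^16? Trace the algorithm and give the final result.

Computing 5^16 by squaring (build up from 5^1; each line after the first costs one multiplication):

5^1 = 5
5^2 = (5^1)^2 = 5^2 = 25
5^4 = (5^2)^2 = 25^2 = 625
5^8 = (5^4)^2 = 625^2 = 390625
5^16 = (5^8)^2 = 390625^2 = 152587890625

Result: 152587890625
Multiplications needed: 4 (4 lines after 5^1)

5^16 = 152587890625. Using exponentiation by squaring, this requires 4 multiplications. The key idea: if the exponent is even, square the half-power; if odd, multiply by the base once.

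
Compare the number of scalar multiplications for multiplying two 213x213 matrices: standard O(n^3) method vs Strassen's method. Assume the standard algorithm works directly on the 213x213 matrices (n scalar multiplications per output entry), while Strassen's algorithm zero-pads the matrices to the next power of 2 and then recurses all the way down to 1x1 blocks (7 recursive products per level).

Matrix multiplication for 213x213 matrices:

Strassen's algorithm requires power-of-2 dimensions. Pad 213x213 to 256x256 (next power of 2).

Standard algorithm: 213^3 = 9663597 multiplications
Strassen's algorithm: 7^(log2(256)) = 7^8 = 5764801 multiplications
Savings: 9663597 - 5764801 = 3898796 multiplications

Standard: 9663597 multiplications (213^3). Strassen: 5764801 multiplications (7^8, after padding to 256x256). Strassen reduces 8 recursive multiplications to 7 at each level.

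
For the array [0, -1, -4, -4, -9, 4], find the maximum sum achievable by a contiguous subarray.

Using Kadane's algorithm on [0, -1, -4, -4, -9, 4]:

Scanning through the array:
Position 1 (value -1): max_ending_here = -1, max_so_far = 0
Position 2 (value -4): max_ending_here = -4, max_so_far = 0
Position 3 (value -4): max_ending_here = -4, max_so_far = 0
Position 4 (value -9): max_ending_here = -9, max_so_far = 0
Position 5 (value 4): max_ending_here = 4, max_so_far = 4

Maximum subarray: [4]
Maximum sum: 4

The maximum subarray is [4] with sum 4. This subarray runs from index 5 to index 5.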